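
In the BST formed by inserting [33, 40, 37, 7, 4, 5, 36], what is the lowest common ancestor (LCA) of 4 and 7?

Tree insertion order: [33, 40, 37, 7, 4, 5, 36]
Tree (level-order array): [33, 7, 40, 4, None, 37, None, None, 5, 36]
In a BST, the LCA of p=4, q=7 is the first node v on the
root-to-leaf path with p <= v <= q (go left if both < v, right if both > v).
Walk from root:
  at 33: both 4 and 7 < 33, go left
  at 7: 4 <= 7 <= 7, this is the LCA
LCA = 7


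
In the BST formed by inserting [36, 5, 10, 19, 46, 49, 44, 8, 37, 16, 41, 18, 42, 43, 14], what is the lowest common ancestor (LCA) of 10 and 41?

Tree insertion order: [36, 5, 10, 19, 46, 49, 44, 8, 37, 16, 41, 18, 42, 43, 14]
Tree (level-order array): [36, 5, 46, None, 10, 44, 49, 8, 19, 37, None, None, None, None, None, 16, None, None, 41, 14, 18, None, 42, None, None, None, None, None, 43]
In a BST, the LCA of p=10, q=41 is the first node v on the
root-to-leaf path with p <= v <= q (go left if both < v, right if both > v).
Walk from root:
  at 36: 10 <= 36 <= 41, this is the LCA
LCA = 36


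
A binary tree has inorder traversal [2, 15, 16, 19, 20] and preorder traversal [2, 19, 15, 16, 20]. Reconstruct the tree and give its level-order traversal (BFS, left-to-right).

Inorder:  [2, 15, 16, 19, 20]
Preorder: [2, 19, 15, 16, 20]
Algorithm: preorder visits root first, so consume preorder in order;
for each root, split the current inorder slice at that value into
left-subtree inorder and right-subtree inorder, then recurse.
Recursive splits:
  root=2; inorder splits into left=[], right=[15, 16, 19, 20]
  root=19; inorder splits into left=[15, 16], right=[20]
  root=15; inorder splits into left=[], right=[16]
  root=16; inorder splits into left=[], right=[]
  root=20; inorder splits into left=[], right=[]
Reconstructed level-order: [2, 19, 15, 20, 16]


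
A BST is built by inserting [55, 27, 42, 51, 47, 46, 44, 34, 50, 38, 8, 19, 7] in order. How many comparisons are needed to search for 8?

Search path for 8: 55 -> 27 -> 8
Found: True
Comparisons: 3


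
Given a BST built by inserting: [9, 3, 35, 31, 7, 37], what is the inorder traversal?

Tree insertion order: [9, 3, 35, 31, 7, 37]
Tree (level-order array): [9, 3, 35, None, 7, 31, 37]
Inorder traversal: [3, 7, 9, 31, 35, 37]


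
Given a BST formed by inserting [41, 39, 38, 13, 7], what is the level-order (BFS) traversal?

Tree insertion order: [41, 39, 38, 13, 7]
Tree (level-order array): [41, 39, None, 38, None, 13, None, 7]
BFS from the root, enqueuing left then right child of each popped node:
  queue [41] -> pop 41, enqueue [39], visited so far: [41]
  queue [39] -> pop 39, enqueue [38], visited so far: [41, 39]
  queue [38] -> pop 38, enqueue [13], visited so far: [41, 39, 38]
  queue [13] -> pop 13, enqueue [7], visited so far: [41, 39, 38, 13]
  queue [7] -> pop 7, enqueue [none], visited so far: [41, 39, 38, 13, 7]
Result: [41, 39, 38, 13, 7]


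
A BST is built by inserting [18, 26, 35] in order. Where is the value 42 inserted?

Starting tree (level order): [18, None, 26, None, 35]
Insertion path: 18 -> 26 -> 35
Result: insert 42 as right child of 35
Final tree (level order): [18, None, 26, None, 35, None, 42]


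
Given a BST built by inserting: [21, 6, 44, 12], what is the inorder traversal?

Tree insertion order: [21, 6, 44, 12]
Tree (level-order array): [21, 6, 44, None, 12]
Inorder traversal: [6, 12, 21, 44]


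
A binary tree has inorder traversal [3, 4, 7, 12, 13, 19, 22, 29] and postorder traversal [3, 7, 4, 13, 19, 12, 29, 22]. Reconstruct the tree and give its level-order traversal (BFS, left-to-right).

Inorder:   [3, 4, 7, 12, 13, 19, 22, 29]
Postorder: [3, 7, 4, 13, 19, 12, 29, 22]
Algorithm: postorder visits root last, so walk postorder right-to-left;
each value is the root of the current inorder slice — split it at that
value, recurse on the right subtree first, then the left.
Recursive splits:
  root=22; inorder splits into left=[3, 4, 7, 12, 13, 19], right=[29]
  root=29; inorder splits into left=[], right=[]
  root=12; inorder splits into left=[3, 4, 7], right=[13, 19]
  root=19; inorder splits into left=[13], right=[]
  root=13; inorder splits into left=[], right=[]
  root=4; inorder splits into left=[3], right=[7]
  root=7; inorder splits into left=[], right=[]
  root=3; inorder splits into left=[], right=[]
Reconstructed level-order: [22, 12, 29, 4, 19, 3, 7, 13]


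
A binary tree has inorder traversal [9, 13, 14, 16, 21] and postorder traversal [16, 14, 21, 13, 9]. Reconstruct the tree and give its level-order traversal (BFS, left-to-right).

Inorder:   [9, 13, 14, 16, 21]
Postorder: [16, 14, 21, 13, 9]
Algorithm: postorder visits root last, so walk postorder right-to-left;
each value is the root of the current inorder slice — split it at that
value, recurse on the right subtree first, then the left.
Recursive splits:
  root=9; inorder splits into left=[], right=[13, 14, 16, 21]
  root=13; inorder splits into left=[], right=[14, 16, 21]
  root=21; inorder splits into left=[14, 16], right=[]
  root=14; inorder splits into left=[], right=[16]
  root=16; inorder splits into left=[], right=[]
Reconstructed level-order: [9, 13, 21, 14, 16]


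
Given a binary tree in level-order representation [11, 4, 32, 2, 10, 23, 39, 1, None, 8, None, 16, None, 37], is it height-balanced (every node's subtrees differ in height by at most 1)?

Tree (level-order array): [11, 4, 32, 2, 10, 23, 39, 1, None, 8, None, 16, None, 37]
Definition: a tree is height-balanced if, at every node, |h(left) - h(right)| <= 1 (empty subtree has height -1).
Bottom-up per-node check:
  node 1: h_left=-1, h_right=-1, diff=0 [OK], height=0
  node 2: h_left=0, h_right=-1, diff=1 [OK], height=1
  node 8: h_left=-1, h_right=-1, diff=0 [OK], height=0
  node 10: h_left=0, h_right=-1, diff=1 [OK], height=1
  node 4: h_left=1, h_right=1, diff=0 [OK], height=2
  node 16: h_left=-1, h_right=-1, diff=0 [OK], height=0
  node 23: h_left=0, h_right=-1, diff=1 [OK], height=1
  node 37: h_left=-1, h_right=-1, diff=0 [OK], height=0
  node 39: h_left=0, h_right=-1, diff=1 [OK], height=1
  node 32: h_left=1, h_right=1, diff=0 [OK], height=2
  node 11: h_left=2, h_right=2, diff=0 [OK], height=3
All nodes satisfy the balance condition.
Result: Balanced


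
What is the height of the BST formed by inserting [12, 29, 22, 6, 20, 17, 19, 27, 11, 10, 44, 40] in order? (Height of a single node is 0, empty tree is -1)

Insertion order: [12, 29, 22, 6, 20, 17, 19, 27, 11, 10, 44, 40]
Tree (level-order array): [12, 6, 29, None, 11, 22, 44, 10, None, 20, 27, 40, None, None, None, 17, None, None, None, None, None, None, 19]
Compute height bottom-up (empty subtree = -1):
  height(10) = 1 + max(-1, -1) = 0
  height(11) = 1 + max(0, -1) = 1
  height(6) = 1 + max(-1, 1) = 2
  height(19) = 1 + max(-1, -1) = 0
  height(17) = 1 + max(-1, 0) = 1
  height(20) = 1 + max(1, -1) = 2
  height(27) = 1 + max(-1, -1) = 0
  height(22) = 1 + max(2, 0) = 3
  height(40) = 1 + max(-1, -1) = 0
  height(44) = 1 + max(0, -1) = 1
  height(29) = 1 + max(3, 1) = 4
  height(12) = 1 + max(2, 4) = 5
Height = 5


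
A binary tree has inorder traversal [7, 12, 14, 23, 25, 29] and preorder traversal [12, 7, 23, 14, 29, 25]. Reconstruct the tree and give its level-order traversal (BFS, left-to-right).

Inorder:  [7, 12, 14, 23, 25, 29]
Preorder: [12, 7, 23, 14, 29, 25]
Algorithm: preorder visits root first, so consume preorder in order;
for each root, split the current inorder slice at that value into
left-subtree inorder and right-subtree inorder, then recurse.
Recursive splits:
  root=12; inorder splits into left=[7], right=[14, 23, 25, 29]
  root=7; inorder splits into left=[], right=[]
  root=23; inorder splits into left=[14], right=[25, 29]
  root=14; inorder splits into left=[], right=[]
  root=29; inorder splits into left=[25], right=[]
  root=25; inorder splits into left=[], right=[]
Reconstructed level-order: [12, 7, 23, 14, 29, 25]


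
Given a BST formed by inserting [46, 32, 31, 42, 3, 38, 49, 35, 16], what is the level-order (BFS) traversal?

Tree insertion order: [46, 32, 31, 42, 3, 38, 49, 35, 16]
Tree (level-order array): [46, 32, 49, 31, 42, None, None, 3, None, 38, None, None, 16, 35]
BFS from the root, enqueuing left then right child of each popped node:
  queue [46] -> pop 46, enqueue [32, 49], visited so far: [46]
  queue [32, 49] -> pop 32, enqueue [31, 42], visited so far: [46, 32]
  queue [49, 31, 42] -> pop 49, enqueue [none], visited so far: [46, 32, 49]
  queue [31, 42] -> pop 31, enqueue [3], visited so far: [46, 32, 49, 31]
  queue [42, 3] -> pop 42, enqueue [38], visited so far: [46, 32, 49, 31, 42]
  queue [3, 38] -> pop 3, enqueue [16], visited so far: [46, 32, 49, 31, 42, 3]
  queue [38, 16] -> pop 38, enqueue [35], visited so far: [46, 32, 49, 31, 42, 3, 38]
  queue [16, 35] -> pop 16, enqueue [none], visited so far: [46, 32, 49, 31, 42, 3, 38, 16]
  queue [35] -> pop 35, enqueue [none], visited so far: [46, 32, 49, 31, 42, 3, 38, 16, 35]
Result: [46, 32, 49, 31, 42, 3, 38, 16, 35]


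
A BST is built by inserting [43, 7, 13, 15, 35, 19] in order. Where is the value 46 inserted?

Starting tree (level order): [43, 7, None, None, 13, None, 15, None, 35, 19]
Insertion path: 43
Result: insert 46 as right child of 43
Final tree (level order): [43, 7, 46, None, 13, None, None, None, 15, None, 35, 19]


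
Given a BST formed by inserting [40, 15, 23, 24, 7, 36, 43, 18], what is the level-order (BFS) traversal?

Tree insertion order: [40, 15, 23, 24, 7, 36, 43, 18]
Tree (level-order array): [40, 15, 43, 7, 23, None, None, None, None, 18, 24, None, None, None, 36]
BFS from the root, enqueuing left then right child of each popped node:
  queue [40] -> pop 40, enqueue [15, 43], visited so far: [40]
  queue [15, 43] -> pop 15, enqueue [7, 23], visited so far: [40, 15]
  queue [43, 7, 23] -> pop 43, enqueue [none], visited so far: [40, 15, 43]
  queue [7, 23] -> pop 7, enqueue [none], visited so far: [40, 15, 43, 7]
  queue [23] -> pop 23, enqueue [18, 24], visited so far: [40, 15, 43, 7, 23]
  queue [18, 24] -> pop 18, enqueue [none], visited so far: [40, 15, 43, 7, 23, 18]
  queue [24] -> pop 24, enqueue [36], visited so far: [40, 15, 43, 7, 23, 18, 24]
  queue [36] -> pop 36, enqueue [none], visited so far: [40, 15, 43, 7, 23, 18, 24, 36]
Result: [40, 15, 43, 7, 23, 18, 24, 36]


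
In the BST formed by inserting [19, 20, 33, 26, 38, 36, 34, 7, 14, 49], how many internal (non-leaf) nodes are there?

Tree built from: [19, 20, 33, 26, 38, 36, 34, 7, 14, 49]
Tree (level-order array): [19, 7, 20, None, 14, None, 33, None, None, 26, 38, None, None, 36, 49, 34]
Rule: An internal node has at least one child.
Per-node child counts:
  node 19: 2 child(ren)
  node 7: 1 child(ren)
  node 14: 0 child(ren)
  node 20: 1 child(ren)
  node 33: 2 child(ren)
  node 26: 0 child(ren)
  node 38: 2 child(ren)
  node 36: 1 child(ren)
  node 34: 0 child(ren)
  node 49: 0 child(ren)
Matching nodes: [19, 7, 20, 33, 38, 36]
Count of internal (non-leaf) nodes: 6


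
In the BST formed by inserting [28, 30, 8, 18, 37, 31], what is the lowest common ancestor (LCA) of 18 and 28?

Tree insertion order: [28, 30, 8, 18, 37, 31]
Tree (level-order array): [28, 8, 30, None, 18, None, 37, None, None, 31]
In a BST, the LCA of p=18, q=28 is the first node v on the
root-to-leaf path with p <= v <= q (go left if both < v, right if both > v).
Walk from root:
  at 28: 18 <= 28 <= 28, this is the LCA
LCA = 28


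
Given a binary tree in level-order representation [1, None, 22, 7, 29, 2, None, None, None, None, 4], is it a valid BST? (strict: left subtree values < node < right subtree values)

Level-order array: [1, None, 22, 7, 29, 2, None, None, None, None, 4]
Validate using subtree bounds (lo, hi): at each node, require lo < value < hi,
then recurse left with hi=value and right with lo=value.
Preorder trace (stopping at first violation):
  at node 1 with bounds (-inf, +inf): OK
  at node 22 with bounds (1, +inf): OK
  at node 7 with bounds (1, 22): OK
  at node 2 with bounds (1, 7): OK
  at node 4 with bounds (2, 7): OK
  at node 29 with bounds (22, +inf): OK
No violation found at any node.
Result: Valid BST


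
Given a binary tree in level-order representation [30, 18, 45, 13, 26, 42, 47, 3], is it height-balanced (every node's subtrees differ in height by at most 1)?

Tree (level-order array): [30, 18, 45, 13, 26, 42, 47, 3]
Definition: a tree is height-balanced if, at every node, |h(left) - h(right)| <= 1 (empty subtree has height -1).
Bottom-up per-node check:
  node 3: h_left=-1, h_right=-1, diff=0 [OK], height=0
  node 13: h_left=0, h_right=-1, diff=1 [OK], height=1
  node 26: h_left=-1, h_right=-1, diff=0 [OK], height=0
  node 18: h_left=1, h_right=0, diff=1 [OK], height=2
  node 42: h_left=-1, h_right=-1, diff=0 [OK], height=0
  node 47: h_left=-1, h_right=-1, diff=0 [OK], height=0
  node 45: h_left=0, h_right=0, diff=0 [OK], height=1
  node 30: h_left=2, h_right=1, diff=1 [OK], height=3
All nodes satisfy the balance condition.
Result: Balanced


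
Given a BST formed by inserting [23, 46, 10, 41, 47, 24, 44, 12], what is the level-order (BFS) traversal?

Tree insertion order: [23, 46, 10, 41, 47, 24, 44, 12]
Tree (level-order array): [23, 10, 46, None, 12, 41, 47, None, None, 24, 44]
BFS from the root, enqueuing left then right child of each popped node:
  queue [23] -> pop 23, enqueue [10, 46], visited so far: [23]
  queue [10, 46] -> pop 10, enqueue [12], visited so far: [23, 10]
  queue [46, 12] -> pop 46, enqueue [41, 47], visited so far: [23, 10, 46]
  queue [12, 41, 47] -> pop 12, enqueue [none], visited so far: [23, 10, 46, 12]
  queue [41, 47] -> pop 41, enqueue [24, 44], visited so far: [23, 10, 46, 12, 41]
  queue [47, 24, 44] -> pop 47, enqueue [none], visited so far: [23, 10, 46, 12, 41, 47]
  queue [24, 44] -> pop 24, enqueue [none], visited so far: [23, 10, 46, 12, 41, 47, 24]
  queue [44] -> pop 44, enqueue [none], visited so far: [23, 10, 46, 12, 41, 47, 24, 44]
Result: [23, 10, 46, 12, 41, 47, 24, 44]


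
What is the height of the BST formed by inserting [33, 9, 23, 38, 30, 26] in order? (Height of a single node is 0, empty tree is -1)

Insertion order: [33, 9, 23, 38, 30, 26]
Tree (level-order array): [33, 9, 38, None, 23, None, None, None, 30, 26]
Compute height bottom-up (empty subtree = -1):
  height(26) = 1 + max(-1, -1) = 0
  height(30) = 1 + max(0, -1) = 1
  height(23) = 1 + max(-1, 1) = 2
  height(9) = 1 + max(-1, 2) = 3
  height(38) = 1 + max(-1, -1) = 0
  height(33) = 1 + max(3, 0) = 4
Height = 4


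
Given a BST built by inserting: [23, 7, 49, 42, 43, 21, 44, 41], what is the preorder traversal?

Tree insertion order: [23, 7, 49, 42, 43, 21, 44, 41]
Tree (level-order array): [23, 7, 49, None, 21, 42, None, None, None, 41, 43, None, None, None, 44]
Preorder traversal: [23, 7, 21, 49, 42, 41, 43, 44]


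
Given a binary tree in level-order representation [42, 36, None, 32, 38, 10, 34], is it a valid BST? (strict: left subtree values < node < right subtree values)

Level-order array: [42, 36, None, 32, 38, 10, 34]
Validate using subtree bounds (lo, hi): at each node, require lo < value < hi,
then recurse left with hi=value and right with lo=value.
Preorder trace (stopping at first violation):
  at node 42 with bounds (-inf, +inf): OK
  at node 36 with bounds (-inf, 42): OK
  at node 32 with bounds (-inf, 36): OK
  at node 10 with bounds (-inf, 32): OK
  at node 34 with bounds (32, 36): OK
  at node 38 with bounds (36, 42): OK
No violation found at any node.
Result: Valid BST


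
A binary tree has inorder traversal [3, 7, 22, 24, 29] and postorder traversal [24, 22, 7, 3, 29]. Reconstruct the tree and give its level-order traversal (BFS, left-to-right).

Inorder:   [3, 7, 22, 24, 29]
Postorder: [24, 22, 7, 3, 29]
Algorithm: postorder visits root last, so walk postorder right-to-left;
each value is the root of the current inorder slice — split it at that
value, recurse on the right subtree first, then the left.
Recursive splits:
  root=29; inorder splits into left=[3, 7, 22, 24], right=[]
  root=3; inorder splits into left=[], right=[7, 22, 24]
  root=7; inorder splits into left=[], right=[22, 24]
  root=22; inorder splits into left=[], right=[24]
  root=24; inorder splits into left=[], right=[]
Reconstructed level-order: [29, 3, 7, 22, 24]


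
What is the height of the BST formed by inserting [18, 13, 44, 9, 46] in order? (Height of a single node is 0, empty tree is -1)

Insertion order: [18, 13, 44, 9, 46]
Tree (level-order array): [18, 13, 44, 9, None, None, 46]
Compute height bottom-up (empty subtree = -1):
  height(9) = 1 + max(-1, -1) = 0
  height(13) = 1 + max(0, -1) = 1
  height(46) = 1 + max(-1, -1) = 0
  height(44) = 1 + max(-1, 0) = 1
  height(18) = 1 + max(1, 1) = 2
Height = 2


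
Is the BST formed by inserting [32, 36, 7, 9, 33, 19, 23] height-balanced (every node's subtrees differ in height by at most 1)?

Tree (level-order array): [32, 7, 36, None, 9, 33, None, None, 19, None, None, None, 23]
Definition: a tree is height-balanced if, at every node, |h(left) - h(right)| <= 1 (empty subtree has height -1).
Bottom-up per-node check:
  node 23: h_left=-1, h_right=-1, diff=0 [OK], height=0
  node 19: h_left=-1, h_right=0, diff=1 [OK], height=1
  node 9: h_left=-1, h_right=1, diff=2 [FAIL (|-1-1|=2 > 1)], height=2
  node 7: h_left=-1, h_right=2, diff=3 [FAIL (|-1-2|=3 > 1)], height=3
  node 33: h_left=-1, h_right=-1, diff=0 [OK], height=0
  node 36: h_left=0, h_right=-1, diff=1 [OK], height=1
  node 32: h_left=3, h_right=1, diff=2 [FAIL (|3-1|=2 > 1)], height=4
Node 9 violates the condition: |-1 - 1| = 2 > 1.
Result: Not balanced


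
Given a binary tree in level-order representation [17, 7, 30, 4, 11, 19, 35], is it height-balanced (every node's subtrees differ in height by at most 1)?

Tree (level-order array): [17, 7, 30, 4, 11, 19, 35]
Definition: a tree is height-balanced if, at every node, |h(left) - h(right)| <= 1 (empty subtree has height -1).
Bottom-up per-node check:
  node 4: h_left=-1, h_right=-1, diff=0 [OK], height=0
  node 11: h_left=-1, h_right=-1, diff=0 [OK], height=0
  node 7: h_left=0, h_right=0, diff=0 [OK], height=1
  node 19: h_left=-1, h_right=-1, diff=0 [OK], height=0
  node 35: h_left=-1, h_right=-1, diff=0 [OK], height=0
  node 30: h_left=0, h_right=0, diff=0 [OK], height=1
  node 17: h_left=1, h_right=1, diff=0 [OK], height=2
All nodes satisfy the balance condition.
Result: Balanced


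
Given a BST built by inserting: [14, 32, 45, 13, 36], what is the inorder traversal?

Tree insertion order: [14, 32, 45, 13, 36]
Tree (level-order array): [14, 13, 32, None, None, None, 45, 36]
Inorder traversal: [13, 14, 32, 36, 45]


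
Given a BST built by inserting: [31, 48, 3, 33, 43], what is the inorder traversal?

Tree insertion order: [31, 48, 3, 33, 43]
Tree (level-order array): [31, 3, 48, None, None, 33, None, None, 43]
Inorder traversal: [3, 31, 33, 43, 48]


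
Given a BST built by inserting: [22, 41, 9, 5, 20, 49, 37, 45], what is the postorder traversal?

Tree insertion order: [22, 41, 9, 5, 20, 49, 37, 45]
Tree (level-order array): [22, 9, 41, 5, 20, 37, 49, None, None, None, None, None, None, 45]
Postorder traversal: [5, 20, 9, 37, 45, 49, 41, 22]


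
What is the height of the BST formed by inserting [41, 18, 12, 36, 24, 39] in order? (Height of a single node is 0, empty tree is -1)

Insertion order: [41, 18, 12, 36, 24, 39]
Tree (level-order array): [41, 18, None, 12, 36, None, None, 24, 39]
Compute height bottom-up (empty subtree = -1):
  height(12) = 1 + max(-1, -1) = 0
  height(24) = 1 + max(-1, -1) = 0
  height(39) = 1 + max(-1, -1) = 0
  height(36) = 1 + max(0, 0) = 1
  height(18) = 1 + max(0, 1) = 2
  height(41) = 1 + max(2, -1) = 3
Height = 3


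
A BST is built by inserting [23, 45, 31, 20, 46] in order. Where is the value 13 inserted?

Starting tree (level order): [23, 20, 45, None, None, 31, 46]
Insertion path: 23 -> 20
Result: insert 13 as left child of 20
Final tree (level order): [23, 20, 45, 13, None, 31, 46]


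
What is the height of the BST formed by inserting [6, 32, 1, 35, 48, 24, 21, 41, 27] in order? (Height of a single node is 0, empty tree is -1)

Insertion order: [6, 32, 1, 35, 48, 24, 21, 41, 27]
Tree (level-order array): [6, 1, 32, None, None, 24, 35, 21, 27, None, 48, None, None, None, None, 41]
Compute height bottom-up (empty subtree = -1):
  height(1) = 1 + max(-1, -1) = 0
  height(21) = 1 + max(-1, -1) = 0
  height(27) = 1 + max(-1, -1) = 0
  height(24) = 1 + max(0, 0) = 1
  height(41) = 1 + max(-1, -1) = 0
  height(48) = 1 + max(0, -1) = 1
  height(35) = 1 + max(-1, 1) = 2
  height(32) = 1 + max(1, 2) = 3
  height(6) = 1 + max(0, 3) = 4
Height = 4


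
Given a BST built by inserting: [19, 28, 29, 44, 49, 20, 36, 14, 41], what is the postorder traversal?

Tree insertion order: [19, 28, 29, 44, 49, 20, 36, 14, 41]
Tree (level-order array): [19, 14, 28, None, None, 20, 29, None, None, None, 44, 36, 49, None, 41]
Postorder traversal: [14, 20, 41, 36, 49, 44, 29, 28, 19]


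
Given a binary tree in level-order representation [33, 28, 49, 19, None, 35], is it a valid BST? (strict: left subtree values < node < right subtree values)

Level-order array: [33, 28, 49, 19, None, 35]
Validate using subtree bounds (lo, hi): at each node, require lo < value < hi,
then recurse left with hi=value and right with lo=value.
Preorder trace (stopping at first violation):
  at node 33 with bounds (-inf, +inf): OK
  at node 28 with bounds (-inf, 33): OK
  at node 19 with bounds (-inf, 28): OK
  at node 49 with bounds (33, +inf): OK
  at node 35 with bounds (33, 49): OK
No violation found at any node.
Result: Valid BST


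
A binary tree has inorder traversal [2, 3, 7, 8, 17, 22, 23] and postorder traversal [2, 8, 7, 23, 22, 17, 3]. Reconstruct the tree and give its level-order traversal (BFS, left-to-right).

Inorder:   [2, 3, 7, 8, 17, 22, 23]
Postorder: [2, 8, 7, 23, 22, 17, 3]
Algorithm: postorder visits root last, so walk postorder right-to-left;
each value is the root of the current inorder slice — split it at that
value, recurse on the right subtree first, then the left.
Recursive splits:
  root=3; inorder splits into left=[2], right=[7, 8, 17, 22, 23]
  root=17; inorder splits into left=[7, 8], right=[22, 23]
  root=22; inorder splits into left=[], right=[23]
  root=23; inorder splits into left=[], right=[]
  root=7; inorder splits into left=[], right=[8]
  root=8; inorder splits into left=[], right=[]
  root=2; inorder splits into left=[], right=[]
Reconstructed level-order: [3, 2, 17, 7, 22, 8, 23]


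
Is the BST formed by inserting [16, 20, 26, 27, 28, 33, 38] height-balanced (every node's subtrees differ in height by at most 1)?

Tree (level-order array): [16, None, 20, None, 26, None, 27, None, 28, None, 33, None, 38]
Definition: a tree is height-balanced if, at every node, |h(left) - h(right)| <= 1 (empty subtree has height -1).
Bottom-up per-node check:
  node 38: h_left=-1, h_right=-1, diff=0 [OK], height=0
  node 33: h_left=-1, h_right=0, diff=1 [OK], height=1
  node 28: h_left=-1, h_right=1, diff=2 [FAIL (|-1-1|=2 > 1)], height=2
  node 27: h_left=-1, h_right=2, diff=3 [FAIL (|-1-2|=3 > 1)], height=3
  node 26: h_left=-1, h_right=3, diff=4 [FAIL (|-1-3|=4 > 1)], height=4
  node 20: h_left=-1, h_right=4, diff=5 [FAIL (|-1-4|=5 > 1)], height=5
  node 16: h_left=-1, h_right=5, diff=6 [FAIL (|-1-5|=6 > 1)], height=6
Node 28 violates the condition: |-1 - 1| = 2 > 1.
Result: Not balanced


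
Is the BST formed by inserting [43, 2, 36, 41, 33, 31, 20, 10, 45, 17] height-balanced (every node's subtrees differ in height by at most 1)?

Tree (level-order array): [43, 2, 45, None, 36, None, None, 33, 41, 31, None, None, None, 20, None, 10, None, None, 17]
Definition: a tree is height-balanced if, at every node, |h(left) - h(right)| <= 1 (empty subtree has height -1).
Bottom-up per-node check:
  node 17: h_left=-1, h_right=-1, diff=0 [OK], height=0
  node 10: h_left=-1, h_right=0, diff=1 [OK], height=1
  node 20: h_left=1, h_right=-1, diff=2 [FAIL (|1--1|=2 > 1)], height=2
  node 31: h_left=2, h_right=-1, diff=3 [FAIL (|2--1|=3 > 1)], height=3
  node 33: h_left=3, h_right=-1, diff=4 [FAIL (|3--1|=4 > 1)], height=4
  node 41: h_left=-1, h_right=-1, diff=0 [OK], height=0
  node 36: h_left=4, h_right=0, diff=4 [FAIL (|4-0|=4 > 1)], height=5
  node 2: h_left=-1, h_right=5, diff=6 [FAIL (|-1-5|=6 > 1)], height=6
  node 45: h_left=-1, h_right=-1, diff=0 [OK], height=0
  node 43: h_left=6, h_right=0, diff=6 [FAIL (|6-0|=6 > 1)], height=7
Node 20 violates the condition: |1 - -1| = 2 > 1.
Result: Not balanced


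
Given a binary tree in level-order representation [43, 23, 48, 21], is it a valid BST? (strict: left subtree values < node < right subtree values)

Level-order array: [43, 23, 48, 21]
Validate using subtree bounds (lo, hi): at each node, require lo < value < hi,
then recurse left with hi=value and right with lo=value.
Preorder trace (stopping at first violation):
  at node 43 with bounds (-inf, +inf): OK
  at node 23 with bounds (-inf, 43): OK
  at node 21 with bounds (-inf, 23): OK
  at node 48 with bounds (43, +inf): OK
No violation found at any node.
Result: Valid BST


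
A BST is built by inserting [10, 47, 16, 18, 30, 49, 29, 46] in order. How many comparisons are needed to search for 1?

Search path for 1: 10
Found: False
Comparisons: 1


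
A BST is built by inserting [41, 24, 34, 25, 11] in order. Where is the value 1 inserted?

Starting tree (level order): [41, 24, None, 11, 34, None, None, 25]
Insertion path: 41 -> 24 -> 11
Result: insert 1 as left child of 11
Final tree (level order): [41, 24, None, 11, 34, 1, None, 25]


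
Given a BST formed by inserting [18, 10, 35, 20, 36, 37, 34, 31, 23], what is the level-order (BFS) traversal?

Tree insertion order: [18, 10, 35, 20, 36, 37, 34, 31, 23]
Tree (level-order array): [18, 10, 35, None, None, 20, 36, None, 34, None, 37, 31, None, None, None, 23]
BFS from the root, enqueuing left then right child of each popped node:
  queue [18] -> pop 18, enqueue [10, 35], visited so far: [18]
  queue [10, 35] -> pop 10, enqueue [none], visited so far: [18, 10]
  queue [35] -> pop 35, enqueue [20, 36], visited so far: [18, 10, 35]
  queue [20, 36] -> pop 20, enqueue [34], visited so far: [18, 10, 35, 20]
  queue [36, 34] -> pop 36, enqueue [37], visited so far: [18, 10, 35, 20, 36]
  queue [34, 37] -> pop 34, enqueue [31], visited so far: [18, 10, 35, 20, 36, 34]
  queue [37, 31] -> pop 37, enqueue [none], visited so far: [18, 10, 35, 20, 36, 34, 37]
  queue [31] -> pop 31, enqueue [23], visited so far: [18, 10, 35, 20, 36, 34, 37, 31]
  queue [23] -> pop 23, enqueue [none], visited so far: [18, 10, 35, 20, 36, 34, 37, 31, 23]
Result: [18, 10, 35, 20, 36, 34, 37, 31, 23]


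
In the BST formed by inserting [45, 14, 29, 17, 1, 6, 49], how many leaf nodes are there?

Tree built from: [45, 14, 29, 17, 1, 6, 49]
Tree (level-order array): [45, 14, 49, 1, 29, None, None, None, 6, 17]
Rule: A leaf has 0 children.
Per-node child counts:
  node 45: 2 child(ren)
  node 14: 2 child(ren)
  node 1: 1 child(ren)
  node 6: 0 child(ren)
  node 29: 1 child(ren)
  node 17: 0 child(ren)
  node 49: 0 child(ren)
Matching nodes: [6, 17, 49]
Count of leaf nodes: 3


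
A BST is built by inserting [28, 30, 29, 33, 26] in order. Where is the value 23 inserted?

Starting tree (level order): [28, 26, 30, None, None, 29, 33]
Insertion path: 28 -> 26
Result: insert 23 as left child of 26
Final tree (level order): [28, 26, 30, 23, None, 29, 33]


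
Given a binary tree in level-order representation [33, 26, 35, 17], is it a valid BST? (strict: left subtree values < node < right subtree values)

Level-order array: [33, 26, 35, 17]
Validate using subtree bounds (lo, hi): at each node, require lo < value < hi,
then recurse left with hi=value and right with lo=value.
Preorder trace (stopping at first violation):
  at node 33 with bounds (-inf, +inf): OK
  at node 26 with bounds (-inf, 33): OK
  at node 17 with bounds (-inf, 26): OK
  at node 35 with bounds (33, +inf): OK
No violation found at any node.
Result: Valid BST


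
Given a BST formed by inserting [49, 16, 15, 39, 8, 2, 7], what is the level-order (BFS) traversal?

Tree insertion order: [49, 16, 15, 39, 8, 2, 7]
Tree (level-order array): [49, 16, None, 15, 39, 8, None, None, None, 2, None, None, 7]
BFS from the root, enqueuing left then right child of each popped node:
  queue [49] -> pop 49, enqueue [16], visited so far: [49]
  queue [16] -> pop 16, enqueue [15, 39], visited so far: [49, 16]
  queue [15, 39] -> pop 15, enqueue [8], visited so far: [49, 16, 15]
  queue [39, 8] -> pop 39, enqueue [none], visited so far: [49, 16, 15, 39]
  queue [8] -> pop 8, enqueue [2], visited so far: [49, 16, 15, 39, 8]
  queue [2] -> pop 2, enqueue [7], visited so far: [49, 16, 15, 39, 8, 2]
  queue [7] -> pop 7, enqueue [none], visited so far: [49, 16, 15, 39, 8, 2, 7]
Result: [49, 16, 15, 39, 8, 2, 7]


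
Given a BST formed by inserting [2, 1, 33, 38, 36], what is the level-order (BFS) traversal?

Tree insertion order: [2, 1, 33, 38, 36]
Tree (level-order array): [2, 1, 33, None, None, None, 38, 36]
BFS from the root, enqueuing left then right child of each popped node:
  queue [2] -> pop 2, enqueue [1, 33], visited so far: [2]
  queue [1, 33] -> pop 1, enqueue [none], visited so far: [2, 1]
  queue [33] -> pop 33, enqueue [38], visited so far: [2, 1, 33]
  queue [38] -> pop 38, enqueue [36], visited so far: [2, 1, 33, 38]
  queue [36] -> pop 36, enqueue [none], visited so far: [2, 1, 33, 38, 36]
Result: [2, 1, 33, 38, 36]


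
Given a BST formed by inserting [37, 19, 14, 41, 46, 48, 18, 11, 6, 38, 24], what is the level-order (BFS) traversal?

Tree insertion order: [37, 19, 14, 41, 46, 48, 18, 11, 6, 38, 24]
Tree (level-order array): [37, 19, 41, 14, 24, 38, 46, 11, 18, None, None, None, None, None, 48, 6]
BFS from the root, enqueuing left then right child of each popped node:
  queue [37] -> pop 37, enqueue [19, 41], visited so far: [37]
  queue [19, 41] -> pop 19, enqueue [14, 24], visited so far: [37, 19]
  queue [41, 14, 24] -> pop 41, enqueue [38, 46], visited so far: [37, 19, 41]
  queue [14, 24, 38, 46] -> pop 14, enqueue [11, 18], visited so far: [37, 19, 41, 14]
  queue [24, 38, 46, 11, 18] -> pop 24, enqueue [none], visited so far: [37, 19, 41, 14, 24]
  queue [38, 46, 11, 18] -> pop 38, enqueue [none], visited so far: [37, 19, 41, 14, 24, 38]
  queue [46, 11, 18] -> pop 46, enqueue [48], visited so far: [37, 19, 41, 14, 24, 38, 46]
  queue [11, 18, 48] -> pop 11, enqueue [6], visited so far: [37, 19, 41, 14, 24, 38, 46, 11]
  queue [18, 48, 6] -> pop 18, enqueue [none], visited so far: [37, 19, 41, 14, 24, 38, 46, 11, 18]
  queue [48, 6] -> pop 48, enqueue [none], visited so far: [37, 19, 41, 14, 24, 38, 46, 11, 18, 48]
  queue [6] -> pop 6, enqueue [none], visited so far: [37, 19, 41, 14, 24, 38, 46, 11, 18, 48, 6]
Result: [37, 19, 41, 14, 24, 38, 46, 11, 18, 48, 6]


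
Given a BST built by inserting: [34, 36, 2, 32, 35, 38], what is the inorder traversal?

Tree insertion order: [34, 36, 2, 32, 35, 38]
Tree (level-order array): [34, 2, 36, None, 32, 35, 38]
Inorder traversal: [2, 32, 34, 35, 36, 38]


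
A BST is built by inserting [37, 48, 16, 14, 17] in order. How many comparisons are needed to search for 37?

Search path for 37: 37
Found: True
Comparisons: 1


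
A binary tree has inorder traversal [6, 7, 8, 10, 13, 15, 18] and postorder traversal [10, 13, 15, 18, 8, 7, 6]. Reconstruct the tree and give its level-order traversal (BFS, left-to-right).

Inorder:   [6, 7, 8, 10, 13, 15, 18]
Postorder: [10, 13, 15, 18, 8, 7, 6]
Algorithm: postorder visits root last, so walk postorder right-to-left;
each value is the root of the current inorder slice — split it at that
value, recurse on the right subtree first, then the left.
Recursive splits:
  root=6; inorder splits into left=[], right=[7, 8, 10, 13, 15, 18]
  root=7; inorder splits into left=[], right=[8, 10, 13, 15, 18]
  root=8; inorder splits into left=[], right=[10, 13, 15, 18]
  root=18; inorder splits into left=[10, 13, 15], right=[]
  root=15; inorder splits into left=[10, 13], right=[]
  root=13; inorder splits into left=[10], right=[]
  root=10; inorder splits into left=[], right=[]
Reconstructed level-order: [6, 7, 8, 18, 15, 13, 10]


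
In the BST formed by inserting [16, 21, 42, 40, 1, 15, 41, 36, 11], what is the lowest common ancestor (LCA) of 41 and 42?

Tree insertion order: [16, 21, 42, 40, 1, 15, 41, 36, 11]
Tree (level-order array): [16, 1, 21, None, 15, None, 42, 11, None, 40, None, None, None, 36, 41]
In a BST, the LCA of p=41, q=42 is the first node v on the
root-to-leaf path with p <= v <= q (go left if both < v, right if both > v).
Walk from root:
  at 16: both 41 and 42 > 16, go right
  at 21: both 41 and 42 > 21, go right
  at 42: 41 <= 42 <= 42, this is the LCA
LCA = 42


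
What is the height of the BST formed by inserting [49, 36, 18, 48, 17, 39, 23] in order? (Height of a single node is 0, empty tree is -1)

Insertion order: [49, 36, 18, 48, 17, 39, 23]
Tree (level-order array): [49, 36, None, 18, 48, 17, 23, 39]
Compute height bottom-up (empty subtree = -1):
  height(17) = 1 + max(-1, -1) = 0
  height(23) = 1 + max(-1, -1) = 0
  height(18) = 1 + max(0, 0) = 1
  height(39) = 1 + max(-1, -1) = 0
  height(48) = 1 + max(0, -1) = 1
  height(36) = 1 + max(1, 1) = 2
  height(49) = 1 + max(2, -1) = 3
Height = 3


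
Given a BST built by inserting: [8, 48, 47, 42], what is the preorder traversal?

Tree insertion order: [8, 48, 47, 42]
Tree (level-order array): [8, None, 48, 47, None, 42]
Preorder traversal: [8, 48, 47, 42]


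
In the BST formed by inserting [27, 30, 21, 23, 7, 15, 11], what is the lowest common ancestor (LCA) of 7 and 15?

Tree insertion order: [27, 30, 21, 23, 7, 15, 11]
Tree (level-order array): [27, 21, 30, 7, 23, None, None, None, 15, None, None, 11]
In a BST, the LCA of p=7, q=15 is the first node v on the
root-to-leaf path with p <= v <= q (go left if both < v, right if both > v).
Walk from root:
  at 27: both 7 and 15 < 27, go left
  at 21: both 7 and 15 < 21, go left
  at 7: 7 <= 7 <= 15, this is the LCA
LCA = 7


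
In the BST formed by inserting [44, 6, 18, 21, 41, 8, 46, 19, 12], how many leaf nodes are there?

Tree built from: [44, 6, 18, 21, 41, 8, 46, 19, 12]
Tree (level-order array): [44, 6, 46, None, 18, None, None, 8, 21, None, 12, 19, 41]
Rule: A leaf has 0 children.
Per-node child counts:
  node 44: 2 child(ren)
  node 6: 1 child(ren)
  node 18: 2 child(ren)
  node 8: 1 child(ren)
  node 12: 0 child(ren)
  node 21: 2 child(ren)
  node 19: 0 child(ren)
  node 41: 0 child(ren)
  node 46: 0 child(ren)
Matching nodes: [12, 19, 41, 46]
Count of leaf nodes: 4


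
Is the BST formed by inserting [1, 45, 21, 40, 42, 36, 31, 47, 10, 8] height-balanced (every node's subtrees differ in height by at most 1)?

Tree (level-order array): [1, None, 45, 21, 47, 10, 40, None, None, 8, None, 36, 42, None, None, 31]
Definition: a tree is height-balanced if, at every node, |h(left) - h(right)| <= 1 (empty subtree has height -1).
Bottom-up per-node check:
  node 8: h_left=-1, h_right=-1, diff=0 [OK], height=0
  node 10: h_left=0, h_right=-1, diff=1 [OK], height=1
  node 31: h_left=-1, h_right=-1, diff=0 [OK], height=0
  node 36: h_left=0, h_right=-1, diff=1 [OK], height=1
  node 42: h_left=-1, h_right=-1, diff=0 [OK], height=0
  node 40: h_left=1, h_right=0, diff=1 [OK], height=2
  node 21: h_left=1, h_right=2, diff=1 [OK], height=3
  node 47: h_left=-1, h_right=-1, diff=0 [OK], height=0
  node 45: h_left=3, h_right=0, diff=3 [FAIL (|3-0|=3 > 1)], height=4
  node 1: h_left=-1, h_right=4, diff=5 [FAIL (|-1-4|=5 > 1)], height=5
Node 45 violates the condition: |3 - 0| = 3 > 1.
Result: Not balanced


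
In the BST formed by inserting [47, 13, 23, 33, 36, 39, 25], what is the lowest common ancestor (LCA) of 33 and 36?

Tree insertion order: [47, 13, 23, 33, 36, 39, 25]
Tree (level-order array): [47, 13, None, None, 23, None, 33, 25, 36, None, None, None, 39]
In a BST, the LCA of p=33, q=36 is the first node v on the
root-to-leaf path with p <= v <= q (go left if both < v, right if both > v).
Walk from root:
  at 47: both 33 and 36 < 47, go left
  at 13: both 33 and 36 > 13, go right
  at 23: both 33 and 36 > 23, go right
  at 33: 33 <= 33 <= 36, this is the LCA
LCA = 33


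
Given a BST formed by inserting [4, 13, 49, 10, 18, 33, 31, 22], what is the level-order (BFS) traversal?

Tree insertion order: [4, 13, 49, 10, 18, 33, 31, 22]
Tree (level-order array): [4, None, 13, 10, 49, None, None, 18, None, None, 33, 31, None, 22]
BFS from the root, enqueuing left then right child of each popped node:
  queue [4] -> pop 4, enqueue [13], visited so far: [4]
  queue [13] -> pop 13, enqueue [10, 49], visited so far: [4, 13]
  queue [10, 49] -> pop 10, enqueue [none], visited so far: [4, 13, 10]
  queue [49] -> pop 49, enqueue [18], visited so far: [4, 13, 10, 49]
  queue [18] -> pop 18, enqueue [33], visited so far: [4, 13, 10, 49, 18]
  queue [33] -> pop 33, enqueue [31], visited so far: [4, 13, 10, 49, 18, 33]
  queue [31] -> pop 31, enqueue [22], visited so far: [4, 13, 10, 49, 18, 33, 31]
  queue [22] -> pop 22, enqueue [none], visited so far: [4, 13, 10, 49, 18, 33, 31, 22]
Result: [4, 13, 10, 49, 18, 33, 31, 22]


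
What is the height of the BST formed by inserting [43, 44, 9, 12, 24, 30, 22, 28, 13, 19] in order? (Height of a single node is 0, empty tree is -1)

Insertion order: [43, 44, 9, 12, 24, 30, 22, 28, 13, 19]
Tree (level-order array): [43, 9, 44, None, 12, None, None, None, 24, 22, 30, 13, None, 28, None, None, 19]
Compute height bottom-up (empty subtree = -1):
  height(19) = 1 + max(-1, -1) = 0
  height(13) = 1 + max(-1, 0) = 1
  height(22) = 1 + max(1, -1) = 2
  height(28) = 1 + max(-1, -1) = 0
  height(30) = 1 + max(0, -1) = 1
  height(24) = 1 + max(2, 1) = 3
  height(12) = 1 + max(-1, 3) = 4
  height(9) = 1 + max(-1, 4) = 5
  height(44) = 1 + max(-1, -1) = 0
  height(43) = 1 + max(5, 0) = 6
Height = 6


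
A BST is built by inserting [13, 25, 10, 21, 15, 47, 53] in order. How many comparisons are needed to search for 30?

Search path for 30: 13 -> 25 -> 47
Found: False
Comparisons: 3


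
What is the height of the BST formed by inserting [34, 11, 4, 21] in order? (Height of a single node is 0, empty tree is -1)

Insertion order: [34, 11, 4, 21]
Tree (level-order array): [34, 11, None, 4, 21]
Compute height bottom-up (empty subtree = -1):
  height(4) = 1 + max(-1, -1) = 0
  height(21) = 1 + max(-1, -1) = 0
  height(11) = 1 + max(0, 0) = 1
  height(34) = 1 + max(1, -1) = 2
Height = 2


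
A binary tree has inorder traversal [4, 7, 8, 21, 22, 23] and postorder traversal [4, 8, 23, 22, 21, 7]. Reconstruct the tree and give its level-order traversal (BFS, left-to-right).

Inorder:   [4, 7, 8, 21, 22, 23]
Postorder: [4, 8, 23, 22, 21, 7]
Algorithm: postorder visits root last, so walk postorder right-to-left;
each value is the root of the current inorder slice — split it at that
value, recurse on the right subtree first, then the left.
Recursive splits:
  root=7; inorder splits into left=[4], right=[8, 21, 22, 23]
  root=21; inorder splits into left=[8], right=[22, 23]
  root=22; inorder splits into left=[], right=[23]
  root=23; inorder splits into left=[], right=[]
  root=8; inorder splits into left=[], right=[]
  root=4; inorder splits into left=[], right=[]
Reconstructed level-order: [7, 4, 21, 8, 22, 23]


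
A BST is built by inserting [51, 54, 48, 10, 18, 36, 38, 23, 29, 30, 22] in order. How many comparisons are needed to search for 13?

Search path for 13: 51 -> 48 -> 10 -> 18
Found: False
Comparisons: 4


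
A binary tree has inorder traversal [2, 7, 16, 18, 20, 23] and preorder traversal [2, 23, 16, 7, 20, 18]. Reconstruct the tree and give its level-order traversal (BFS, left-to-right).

Inorder:  [2, 7, 16, 18, 20, 23]
Preorder: [2, 23, 16, 7, 20, 18]
Algorithm: preorder visits root first, so consume preorder in order;
for each root, split the current inorder slice at that value into
left-subtree inorder and right-subtree inorder, then recurse.
Recursive splits:
  root=2; inorder splits into left=[], right=[7, 16, 18, 20, 23]
  root=23; inorder splits into left=[7, 16, 18, 20], right=[]
  root=16; inorder splits into left=[7], right=[18, 20]
  root=7; inorder splits into left=[], right=[]
  root=20; inorder splits into left=[18], right=[]
  root=18; inorder splits into left=[], right=[]
Reconstructed level-order: [2, 23, 16, 7, 20, 18]
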